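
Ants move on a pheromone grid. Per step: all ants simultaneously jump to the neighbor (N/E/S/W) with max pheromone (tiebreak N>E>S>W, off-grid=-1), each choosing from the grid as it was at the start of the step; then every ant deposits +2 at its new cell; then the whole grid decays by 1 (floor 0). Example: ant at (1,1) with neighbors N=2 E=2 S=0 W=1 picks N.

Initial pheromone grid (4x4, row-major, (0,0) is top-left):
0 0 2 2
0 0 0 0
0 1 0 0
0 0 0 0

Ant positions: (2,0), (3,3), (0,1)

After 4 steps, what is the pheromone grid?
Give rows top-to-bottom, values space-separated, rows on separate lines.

After step 1: ants at (2,1),(2,3),(0,2)
  0 0 3 1
  0 0 0 0
  0 2 0 1
  0 0 0 0
After step 2: ants at (1,1),(1,3),(0,3)
  0 0 2 2
  0 1 0 1
  0 1 0 0
  0 0 0 0
After step 3: ants at (2,1),(0,3),(0,2)
  0 0 3 3
  0 0 0 0
  0 2 0 0
  0 0 0 0
After step 4: ants at (1,1),(0,2),(0,3)
  0 0 4 4
  0 1 0 0
  0 1 0 0
  0 0 0 0

0 0 4 4
0 1 0 0
0 1 0 0
0 0 0 0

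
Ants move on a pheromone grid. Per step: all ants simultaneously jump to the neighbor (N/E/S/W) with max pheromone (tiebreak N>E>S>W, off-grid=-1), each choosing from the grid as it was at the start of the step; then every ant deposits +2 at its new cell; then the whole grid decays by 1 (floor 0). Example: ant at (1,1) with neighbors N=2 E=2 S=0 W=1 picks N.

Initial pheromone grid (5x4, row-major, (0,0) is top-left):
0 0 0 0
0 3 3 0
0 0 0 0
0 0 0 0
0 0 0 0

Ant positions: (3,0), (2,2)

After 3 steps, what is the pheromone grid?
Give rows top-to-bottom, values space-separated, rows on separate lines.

After step 1: ants at (2,0),(1,2)
  0 0 0 0
  0 2 4 0
  1 0 0 0
  0 0 0 0
  0 0 0 0
After step 2: ants at (1,0),(1,1)
  0 0 0 0
  1 3 3 0
  0 0 0 0
  0 0 0 0
  0 0 0 0
After step 3: ants at (1,1),(1,2)
  0 0 0 0
  0 4 4 0
  0 0 0 0
  0 0 0 0
  0 0 0 0

0 0 0 0
0 4 4 0
0 0 0 0
0 0 0 0
0 0 0 0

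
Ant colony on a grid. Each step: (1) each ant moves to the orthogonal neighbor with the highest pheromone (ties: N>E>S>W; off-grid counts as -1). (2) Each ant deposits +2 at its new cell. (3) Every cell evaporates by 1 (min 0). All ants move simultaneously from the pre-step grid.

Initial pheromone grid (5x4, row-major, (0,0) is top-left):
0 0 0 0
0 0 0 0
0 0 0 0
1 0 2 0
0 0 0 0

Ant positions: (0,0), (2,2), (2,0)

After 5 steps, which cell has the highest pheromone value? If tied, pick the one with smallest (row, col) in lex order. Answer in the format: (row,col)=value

Answer: (3,2)=3

Derivation:
Step 1: ant0:(0,0)->E->(0,1) | ant1:(2,2)->S->(3,2) | ant2:(2,0)->S->(3,0)
  grid max=3 at (3,2)
Step 2: ant0:(0,1)->E->(0,2) | ant1:(3,2)->N->(2,2) | ant2:(3,0)->N->(2,0)
  grid max=2 at (3,2)
Step 3: ant0:(0,2)->E->(0,3) | ant1:(2,2)->S->(3,2) | ant2:(2,0)->S->(3,0)
  grid max=3 at (3,2)
Step 4: ant0:(0,3)->S->(1,3) | ant1:(3,2)->N->(2,2) | ant2:(3,0)->N->(2,0)
  grid max=2 at (3,2)
Step 5: ant0:(1,3)->N->(0,3) | ant1:(2,2)->S->(3,2) | ant2:(2,0)->S->(3,0)
  grid max=3 at (3,2)
Final grid:
  0 0 0 1
  0 0 0 0
  0 0 0 0
  2 0 3 0
  0 0 0 0
Max pheromone 3 at (3,2)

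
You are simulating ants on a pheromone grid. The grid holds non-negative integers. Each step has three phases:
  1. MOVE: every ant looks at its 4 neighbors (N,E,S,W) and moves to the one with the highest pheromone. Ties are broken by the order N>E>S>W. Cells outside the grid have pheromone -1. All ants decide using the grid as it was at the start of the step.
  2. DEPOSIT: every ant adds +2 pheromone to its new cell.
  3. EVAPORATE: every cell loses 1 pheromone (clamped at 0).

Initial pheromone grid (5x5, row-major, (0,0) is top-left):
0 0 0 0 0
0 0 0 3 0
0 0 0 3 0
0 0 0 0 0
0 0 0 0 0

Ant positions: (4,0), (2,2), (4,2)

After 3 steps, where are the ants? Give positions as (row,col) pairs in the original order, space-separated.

Step 1: ant0:(4,0)->N->(3,0) | ant1:(2,2)->E->(2,3) | ant2:(4,2)->N->(3,2)
  grid max=4 at (2,3)
Step 2: ant0:(3,0)->N->(2,0) | ant1:(2,3)->N->(1,3) | ant2:(3,2)->N->(2,2)
  grid max=3 at (1,3)
Step 3: ant0:(2,0)->N->(1,0) | ant1:(1,3)->S->(2,3) | ant2:(2,2)->E->(2,3)
  grid max=6 at (2,3)

(1,0) (2,3) (2,3)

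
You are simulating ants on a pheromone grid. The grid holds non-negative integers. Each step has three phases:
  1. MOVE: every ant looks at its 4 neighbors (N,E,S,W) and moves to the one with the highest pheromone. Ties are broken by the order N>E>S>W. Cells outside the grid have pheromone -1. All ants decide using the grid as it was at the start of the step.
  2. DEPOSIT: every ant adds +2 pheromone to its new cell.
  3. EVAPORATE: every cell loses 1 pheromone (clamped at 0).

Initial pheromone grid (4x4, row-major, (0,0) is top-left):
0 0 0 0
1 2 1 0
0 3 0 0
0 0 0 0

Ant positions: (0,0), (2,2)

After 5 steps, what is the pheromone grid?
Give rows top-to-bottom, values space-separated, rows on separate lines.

After step 1: ants at (1,0),(2,1)
  0 0 0 0
  2 1 0 0
  0 4 0 0
  0 0 0 0
After step 2: ants at (1,1),(1,1)
  0 0 0 0
  1 4 0 0
  0 3 0 0
  0 0 0 0
After step 3: ants at (2,1),(2,1)
  0 0 0 0
  0 3 0 0
  0 6 0 0
  0 0 0 0
After step 4: ants at (1,1),(1,1)
  0 0 0 0
  0 6 0 0
  0 5 0 0
  0 0 0 0
After step 5: ants at (2,1),(2,1)
  0 0 0 0
  0 5 0 0
  0 8 0 0
  0 0 0 0

0 0 0 0
0 5 0 0
0 8 0 0
0 0 0 0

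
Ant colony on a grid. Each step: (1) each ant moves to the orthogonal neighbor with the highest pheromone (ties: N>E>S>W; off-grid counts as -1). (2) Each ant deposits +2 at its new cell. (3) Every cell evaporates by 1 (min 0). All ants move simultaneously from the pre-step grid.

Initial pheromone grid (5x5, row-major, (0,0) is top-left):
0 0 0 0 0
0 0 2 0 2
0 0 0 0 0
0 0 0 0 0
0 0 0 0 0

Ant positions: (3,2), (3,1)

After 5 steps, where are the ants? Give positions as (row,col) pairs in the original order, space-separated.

Step 1: ant0:(3,2)->N->(2,2) | ant1:(3,1)->N->(2,1)
  grid max=1 at (1,2)
Step 2: ant0:(2,2)->N->(1,2) | ant1:(2,1)->E->(2,2)
  grid max=2 at (1,2)
Step 3: ant0:(1,2)->S->(2,2) | ant1:(2,2)->N->(1,2)
  grid max=3 at (1,2)
Step 4: ant0:(2,2)->N->(1,2) | ant1:(1,2)->S->(2,2)
  grid max=4 at (1,2)
Step 5: ant0:(1,2)->S->(2,2) | ant1:(2,2)->N->(1,2)
  grid max=5 at (1,2)

(2,2) (1,2)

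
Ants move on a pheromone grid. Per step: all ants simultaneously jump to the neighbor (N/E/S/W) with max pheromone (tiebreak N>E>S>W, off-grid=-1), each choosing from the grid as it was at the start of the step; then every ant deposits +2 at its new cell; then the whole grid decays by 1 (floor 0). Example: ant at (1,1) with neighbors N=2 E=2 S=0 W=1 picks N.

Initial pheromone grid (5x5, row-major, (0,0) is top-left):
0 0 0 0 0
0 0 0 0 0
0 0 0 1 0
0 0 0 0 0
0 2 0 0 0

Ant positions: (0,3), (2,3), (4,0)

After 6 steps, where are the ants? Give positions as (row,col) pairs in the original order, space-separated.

Step 1: ant0:(0,3)->E->(0,4) | ant1:(2,3)->N->(1,3) | ant2:(4,0)->E->(4,1)
  grid max=3 at (4,1)
Step 2: ant0:(0,4)->S->(1,4) | ant1:(1,3)->N->(0,3) | ant2:(4,1)->N->(3,1)
  grid max=2 at (4,1)
Step 3: ant0:(1,4)->N->(0,4) | ant1:(0,3)->E->(0,4) | ant2:(3,1)->S->(4,1)
  grid max=3 at (0,4)
Step 4: ant0:(0,4)->S->(1,4) | ant1:(0,4)->S->(1,4) | ant2:(4,1)->N->(3,1)
  grid max=3 at (1,4)
Step 5: ant0:(1,4)->N->(0,4) | ant1:(1,4)->N->(0,4) | ant2:(3,1)->S->(4,1)
  grid max=5 at (0,4)
Step 6: ant0:(0,4)->S->(1,4) | ant1:(0,4)->S->(1,4) | ant2:(4,1)->N->(3,1)
  grid max=5 at (1,4)

(1,4) (1,4) (3,1)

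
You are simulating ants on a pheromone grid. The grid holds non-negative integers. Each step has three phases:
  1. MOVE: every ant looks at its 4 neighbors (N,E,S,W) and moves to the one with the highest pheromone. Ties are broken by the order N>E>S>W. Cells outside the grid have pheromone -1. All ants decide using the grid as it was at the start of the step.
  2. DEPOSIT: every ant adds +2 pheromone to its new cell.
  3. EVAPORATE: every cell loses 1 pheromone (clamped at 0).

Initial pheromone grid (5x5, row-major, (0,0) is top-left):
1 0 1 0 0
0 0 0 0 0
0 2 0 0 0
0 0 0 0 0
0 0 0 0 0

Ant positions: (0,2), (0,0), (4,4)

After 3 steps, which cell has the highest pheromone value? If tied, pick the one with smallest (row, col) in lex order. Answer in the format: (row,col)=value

Step 1: ant0:(0,2)->E->(0,3) | ant1:(0,0)->E->(0,1) | ant2:(4,4)->N->(3,4)
  grid max=1 at (0,1)
Step 2: ant0:(0,3)->E->(0,4) | ant1:(0,1)->E->(0,2) | ant2:(3,4)->N->(2,4)
  grid max=1 at (0,2)
Step 3: ant0:(0,4)->S->(1,4) | ant1:(0,2)->E->(0,3) | ant2:(2,4)->N->(1,4)
  grid max=3 at (1,4)
Final grid:
  0 0 0 1 0
  0 0 0 0 3
  0 0 0 0 0
  0 0 0 0 0
  0 0 0 0 0
Max pheromone 3 at (1,4)

Answer: (1,4)=3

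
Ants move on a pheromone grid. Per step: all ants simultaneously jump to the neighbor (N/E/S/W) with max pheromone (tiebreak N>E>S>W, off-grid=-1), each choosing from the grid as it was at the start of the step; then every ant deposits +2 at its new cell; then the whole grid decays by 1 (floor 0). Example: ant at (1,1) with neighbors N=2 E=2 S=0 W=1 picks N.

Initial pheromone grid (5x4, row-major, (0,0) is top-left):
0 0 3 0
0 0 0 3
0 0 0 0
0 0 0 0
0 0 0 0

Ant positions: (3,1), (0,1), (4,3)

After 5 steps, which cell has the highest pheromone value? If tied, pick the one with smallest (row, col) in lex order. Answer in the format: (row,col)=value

Answer: (0,2)=8

Derivation:
Step 1: ant0:(3,1)->N->(2,1) | ant1:(0,1)->E->(0,2) | ant2:(4,3)->N->(3,3)
  grid max=4 at (0,2)
Step 2: ant0:(2,1)->N->(1,1) | ant1:(0,2)->E->(0,3) | ant2:(3,3)->N->(2,3)
  grid max=3 at (0,2)
Step 3: ant0:(1,1)->N->(0,1) | ant1:(0,3)->W->(0,2) | ant2:(2,3)->N->(1,3)
  grid max=4 at (0,2)
Step 4: ant0:(0,1)->E->(0,2) | ant1:(0,2)->W->(0,1) | ant2:(1,3)->N->(0,3)
  grid max=5 at (0,2)
Step 5: ant0:(0,2)->W->(0,1) | ant1:(0,1)->E->(0,2) | ant2:(0,3)->W->(0,2)
  grid max=8 at (0,2)
Final grid:
  0 3 8 0
  0 0 0 0
  0 0 0 0
  0 0 0 0
  0 0 0 0
Max pheromone 8 at (0,2)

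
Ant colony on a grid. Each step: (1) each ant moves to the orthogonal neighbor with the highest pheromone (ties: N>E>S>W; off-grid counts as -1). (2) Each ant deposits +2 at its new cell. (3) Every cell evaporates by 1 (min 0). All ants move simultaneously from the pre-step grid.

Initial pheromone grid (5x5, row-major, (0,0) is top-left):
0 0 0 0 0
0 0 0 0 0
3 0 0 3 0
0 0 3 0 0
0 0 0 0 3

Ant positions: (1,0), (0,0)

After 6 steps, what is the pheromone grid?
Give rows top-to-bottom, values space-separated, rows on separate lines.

After step 1: ants at (2,0),(0,1)
  0 1 0 0 0
  0 0 0 0 0
  4 0 0 2 0
  0 0 2 0 0
  0 0 0 0 2
After step 2: ants at (1,0),(0,2)
  0 0 1 0 0
  1 0 0 0 0
  3 0 0 1 0
  0 0 1 0 0
  0 0 0 0 1
After step 3: ants at (2,0),(0,3)
  0 0 0 1 0
  0 0 0 0 0
  4 0 0 0 0
  0 0 0 0 0
  0 0 0 0 0
After step 4: ants at (1,0),(0,4)
  0 0 0 0 1
  1 0 0 0 0
  3 0 0 0 0
  0 0 0 0 0
  0 0 0 0 0
After step 5: ants at (2,0),(1,4)
  0 0 0 0 0
  0 0 0 0 1
  4 0 0 0 0
  0 0 0 0 0
  0 0 0 0 0
After step 6: ants at (1,0),(0,4)
  0 0 0 0 1
  1 0 0 0 0
  3 0 0 0 0
  0 0 0 0 0
  0 0 0 0 0

0 0 0 0 1
1 0 0 0 0
3 0 0 0 0
0 0 0 0 0
0 0 0 0 0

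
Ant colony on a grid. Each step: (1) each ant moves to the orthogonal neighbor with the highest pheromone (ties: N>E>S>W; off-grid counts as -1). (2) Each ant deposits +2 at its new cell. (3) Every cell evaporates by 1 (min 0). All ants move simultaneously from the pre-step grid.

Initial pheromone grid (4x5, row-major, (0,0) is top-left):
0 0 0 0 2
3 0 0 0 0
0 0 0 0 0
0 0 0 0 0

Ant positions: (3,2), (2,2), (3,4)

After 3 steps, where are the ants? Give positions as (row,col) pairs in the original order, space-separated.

Step 1: ant0:(3,2)->N->(2,2) | ant1:(2,2)->N->(1,2) | ant2:(3,4)->N->(2,4)
  grid max=2 at (1,0)
Step 2: ant0:(2,2)->N->(1,2) | ant1:(1,2)->S->(2,2) | ant2:(2,4)->N->(1,4)
  grid max=2 at (1,2)
Step 3: ant0:(1,2)->S->(2,2) | ant1:(2,2)->N->(1,2) | ant2:(1,4)->N->(0,4)
  grid max=3 at (1,2)

(2,2) (1,2) (0,4)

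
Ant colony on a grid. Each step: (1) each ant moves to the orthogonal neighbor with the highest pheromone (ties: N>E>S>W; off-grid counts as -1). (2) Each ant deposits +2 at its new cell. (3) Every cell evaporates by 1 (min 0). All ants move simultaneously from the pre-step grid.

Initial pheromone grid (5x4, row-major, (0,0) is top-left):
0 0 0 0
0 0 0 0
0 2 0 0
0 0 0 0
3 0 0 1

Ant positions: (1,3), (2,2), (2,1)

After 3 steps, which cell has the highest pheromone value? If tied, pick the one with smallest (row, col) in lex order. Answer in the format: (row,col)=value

Step 1: ant0:(1,3)->N->(0,3) | ant1:(2,2)->W->(2,1) | ant2:(2,1)->N->(1,1)
  grid max=3 at (2,1)
Step 2: ant0:(0,3)->S->(1,3) | ant1:(2,1)->N->(1,1) | ant2:(1,1)->S->(2,1)
  grid max=4 at (2,1)
Step 3: ant0:(1,3)->N->(0,3) | ant1:(1,1)->S->(2,1) | ant2:(2,1)->N->(1,1)
  grid max=5 at (2,1)
Final grid:
  0 0 0 1
  0 3 0 0
  0 5 0 0
  0 0 0 0
  0 0 0 0
Max pheromone 5 at (2,1)

Answer: (2,1)=5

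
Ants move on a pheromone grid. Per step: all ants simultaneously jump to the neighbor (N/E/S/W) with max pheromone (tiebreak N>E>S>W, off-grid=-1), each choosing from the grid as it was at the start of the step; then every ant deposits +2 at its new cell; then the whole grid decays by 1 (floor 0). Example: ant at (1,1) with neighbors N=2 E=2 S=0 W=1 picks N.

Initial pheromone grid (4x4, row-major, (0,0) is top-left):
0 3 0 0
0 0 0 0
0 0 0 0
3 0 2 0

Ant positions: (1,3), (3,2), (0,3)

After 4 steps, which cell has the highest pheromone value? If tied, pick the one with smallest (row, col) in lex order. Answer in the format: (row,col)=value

Answer: (0,3)=4

Derivation:
Step 1: ant0:(1,3)->N->(0,3) | ant1:(3,2)->N->(2,2) | ant2:(0,3)->S->(1,3)
  grid max=2 at (0,1)
Step 2: ant0:(0,3)->S->(1,3) | ant1:(2,2)->S->(3,2) | ant2:(1,3)->N->(0,3)
  grid max=2 at (0,3)
Step 3: ant0:(1,3)->N->(0,3) | ant1:(3,2)->N->(2,2) | ant2:(0,3)->S->(1,3)
  grid max=3 at (0,3)
Step 4: ant0:(0,3)->S->(1,3) | ant1:(2,2)->S->(3,2) | ant2:(1,3)->N->(0,3)
  grid max=4 at (0,3)
Final grid:
  0 0 0 4
  0 0 0 4
  0 0 0 0
  0 0 2 0
Max pheromone 4 at (0,3)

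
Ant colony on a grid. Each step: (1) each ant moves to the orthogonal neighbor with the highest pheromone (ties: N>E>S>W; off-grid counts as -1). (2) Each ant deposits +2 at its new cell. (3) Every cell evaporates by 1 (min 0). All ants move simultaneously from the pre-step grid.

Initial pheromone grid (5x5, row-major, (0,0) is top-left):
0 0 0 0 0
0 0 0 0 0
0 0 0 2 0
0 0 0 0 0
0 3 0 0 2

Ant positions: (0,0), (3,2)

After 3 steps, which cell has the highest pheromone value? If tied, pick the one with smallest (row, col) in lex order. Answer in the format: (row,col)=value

Answer: (0,3)=1

Derivation:
Step 1: ant0:(0,0)->E->(0,1) | ant1:(3,2)->N->(2,2)
  grid max=2 at (4,1)
Step 2: ant0:(0,1)->E->(0,2) | ant1:(2,2)->E->(2,3)
  grid max=2 at (2,3)
Step 3: ant0:(0,2)->E->(0,3) | ant1:(2,3)->N->(1,3)
  grid max=1 at (0,3)
Final grid:
  0 0 0 1 0
  0 0 0 1 0
  0 0 0 1 0
  0 0 0 0 0
  0 0 0 0 0
Max pheromone 1 at (0,3)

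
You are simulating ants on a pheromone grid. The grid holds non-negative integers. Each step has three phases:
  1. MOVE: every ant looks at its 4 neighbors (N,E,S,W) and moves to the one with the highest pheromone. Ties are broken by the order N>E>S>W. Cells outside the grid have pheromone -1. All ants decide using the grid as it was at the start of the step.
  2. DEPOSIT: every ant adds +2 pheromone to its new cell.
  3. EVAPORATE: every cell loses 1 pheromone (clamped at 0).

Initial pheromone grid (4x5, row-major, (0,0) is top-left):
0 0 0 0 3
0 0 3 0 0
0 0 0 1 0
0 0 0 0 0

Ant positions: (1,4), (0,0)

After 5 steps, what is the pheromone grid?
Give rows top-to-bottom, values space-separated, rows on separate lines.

After step 1: ants at (0,4),(0,1)
  0 1 0 0 4
  0 0 2 0 0
  0 0 0 0 0
  0 0 0 0 0
After step 2: ants at (1,4),(0,2)
  0 0 1 0 3
  0 0 1 0 1
  0 0 0 0 0
  0 0 0 0 0
After step 3: ants at (0,4),(1,2)
  0 0 0 0 4
  0 0 2 0 0
  0 0 0 0 0
  0 0 0 0 0
After step 4: ants at (1,4),(0,2)
  0 0 1 0 3
  0 0 1 0 1
  0 0 0 0 0
  0 0 0 0 0
After step 5: ants at (0,4),(1,2)
  0 0 0 0 4
  0 0 2 0 0
  0 0 0 0 0
  0 0 0 0 0

0 0 0 0 4
0 0 2 0 0
0 0 0 0 0
0 0 0 0 0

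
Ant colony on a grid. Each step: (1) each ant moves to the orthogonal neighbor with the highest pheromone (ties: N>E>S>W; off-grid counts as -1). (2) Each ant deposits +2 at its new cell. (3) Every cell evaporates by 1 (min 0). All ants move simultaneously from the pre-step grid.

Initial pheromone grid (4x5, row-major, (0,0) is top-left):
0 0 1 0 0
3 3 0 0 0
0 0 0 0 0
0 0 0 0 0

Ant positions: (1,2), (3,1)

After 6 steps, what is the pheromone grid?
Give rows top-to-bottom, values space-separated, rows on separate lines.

After step 1: ants at (1,1),(2,1)
  0 0 0 0 0
  2 4 0 0 0
  0 1 0 0 0
  0 0 0 0 0
After step 2: ants at (1,0),(1,1)
  0 0 0 0 0
  3 5 0 0 0
  0 0 0 0 0
  0 0 0 0 0
After step 3: ants at (1,1),(1,0)
  0 0 0 0 0
  4 6 0 0 0
  0 0 0 0 0
  0 0 0 0 0
After step 4: ants at (1,0),(1,1)
  0 0 0 0 0
  5 7 0 0 0
  0 0 0 0 0
  0 0 0 0 0
After step 5: ants at (1,1),(1,0)
  0 0 0 0 0
  6 8 0 0 0
  0 0 0 0 0
  0 0 0 0 0
After step 6: ants at (1,0),(1,1)
  0 0 0 0 0
  7 9 0 0 0
  0 0 0 0 0
  0 0 0 0 0

0 0 0 0 0
7 9 0 0 0
0 0 0 0 0
0 0 0 0 0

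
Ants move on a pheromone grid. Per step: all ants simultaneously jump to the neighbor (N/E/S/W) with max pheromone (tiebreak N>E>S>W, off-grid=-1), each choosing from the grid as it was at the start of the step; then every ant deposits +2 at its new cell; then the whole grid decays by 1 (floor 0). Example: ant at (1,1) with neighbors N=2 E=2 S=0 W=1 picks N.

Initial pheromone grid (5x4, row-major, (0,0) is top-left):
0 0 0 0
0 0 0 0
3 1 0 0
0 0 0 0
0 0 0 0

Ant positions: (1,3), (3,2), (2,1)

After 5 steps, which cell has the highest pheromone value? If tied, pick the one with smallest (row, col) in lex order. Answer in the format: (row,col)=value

Step 1: ant0:(1,3)->N->(0,3) | ant1:(3,2)->N->(2,2) | ant2:(2,1)->W->(2,0)
  grid max=4 at (2,0)
Step 2: ant0:(0,3)->S->(1,3) | ant1:(2,2)->N->(1,2) | ant2:(2,0)->N->(1,0)
  grid max=3 at (2,0)
Step 3: ant0:(1,3)->W->(1,2) | ant1:(1,2)->E->(1,3) | ant2:(1,0)->S->(2,0)
  grid max=4 at (2,0)
Step 4: ant0:(1,2)->E->(1,3) | ant1:(1,3)->W->(1,2) | ant2:(2,0)->N->(1,0)
  grid max=3 at (1,2)
Step 5: ant0:(1,3)->W->(1,2) | ant1:(1,2)->E->(1,3) | ant2:(1,0)->S->(2,0)
  grid max=4 at (1,2)
Final grid:
  0 0 0 0
  0 0 4 4
  4 0 0 0
  0 0 0 0
  0 0 0 0
Max pheromone 4 at (1,2)

Answer: (1,2)=4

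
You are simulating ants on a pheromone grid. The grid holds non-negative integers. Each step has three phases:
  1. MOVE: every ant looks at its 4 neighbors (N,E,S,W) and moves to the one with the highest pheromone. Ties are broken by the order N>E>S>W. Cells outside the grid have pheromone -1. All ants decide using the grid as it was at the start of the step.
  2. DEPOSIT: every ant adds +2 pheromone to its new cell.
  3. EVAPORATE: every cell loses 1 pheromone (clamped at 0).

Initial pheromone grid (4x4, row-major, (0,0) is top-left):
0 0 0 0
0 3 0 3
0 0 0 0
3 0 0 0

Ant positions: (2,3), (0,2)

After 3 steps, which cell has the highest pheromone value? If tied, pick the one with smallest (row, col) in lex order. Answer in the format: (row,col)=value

Answer: (1,3)=6

Derivation:
Step 1: ant0:(2,3)->N->(1,3) | ant1:(0,2)->E->(0,3)
  grid max=4 at (1,3)
Step 2: ant0:(1,3)->N->(0,3) | ant1:(0,3)->S->(1,3)
  grid max=5 at (1,3)
Step 3: ant0:(0,3)->S->(1,3) | ant1:(1,3)->N->(0,3)
  grid max=6 at (1,3)
Final grid:
  0 0 0 3
  0 0 0 6
  0 0 0 0
  0 0 0 0
Max pheromone 6 at (1,3)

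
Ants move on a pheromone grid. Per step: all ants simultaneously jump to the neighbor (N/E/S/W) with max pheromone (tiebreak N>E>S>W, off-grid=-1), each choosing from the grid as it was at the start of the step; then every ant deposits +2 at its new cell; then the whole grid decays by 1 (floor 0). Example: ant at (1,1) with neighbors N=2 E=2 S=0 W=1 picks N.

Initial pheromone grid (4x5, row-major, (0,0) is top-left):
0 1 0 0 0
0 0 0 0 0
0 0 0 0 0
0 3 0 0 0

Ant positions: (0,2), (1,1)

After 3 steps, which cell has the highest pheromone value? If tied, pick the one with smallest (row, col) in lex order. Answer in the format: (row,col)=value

Step 1: ant0:(0,2)->W->(0,1) | ant1:(1,1)->N->(0,1)
  grid max=4 at (0,1)
Step 2: ant0:(0,1)->E->(0,2) | ant1:(0,1)->E->(0,2)
  grid max=3 at (0,1)
Step 3: ant0:(0,2)->W->(0,1) | ant1:(0,2)->W->(0,1)
  grid max=6 at (0,1)
Final grid:
  0 6 2 0 0
  0 0 0 0 0
  0 0 0 0 0
  0 0 0 0 0
Max pheromone 6 at (0,1)

Answer: (0,1)=6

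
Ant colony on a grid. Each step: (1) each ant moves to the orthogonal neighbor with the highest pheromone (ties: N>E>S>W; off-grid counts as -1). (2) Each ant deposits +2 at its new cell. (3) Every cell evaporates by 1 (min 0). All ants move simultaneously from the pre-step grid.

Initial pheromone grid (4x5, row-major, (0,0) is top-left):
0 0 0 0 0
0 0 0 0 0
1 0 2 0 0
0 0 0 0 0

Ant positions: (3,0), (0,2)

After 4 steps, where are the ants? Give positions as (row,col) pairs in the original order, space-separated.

Step 1: ant0:(3,0)->N->(2,0) | ant1:(0,2)->E->(0,3)
  grid max=2 at (2,0)
Step 2: ant0:(2,0)->N->(1,0) | ant1:(0,3)->E->(0,4)
  grid max=1 at (0,4)
Step 3: ant0:(1,0)->S->(2,0) | ant1:(0,4)->S->(1,4)
  grid max=2 at (2,0)
Step 4: ant0:(2,0)->N->(1,0) | ant1:(1,4)->N->(0,4)
  grid max=1 at (0,4)

(1,0) (0,4)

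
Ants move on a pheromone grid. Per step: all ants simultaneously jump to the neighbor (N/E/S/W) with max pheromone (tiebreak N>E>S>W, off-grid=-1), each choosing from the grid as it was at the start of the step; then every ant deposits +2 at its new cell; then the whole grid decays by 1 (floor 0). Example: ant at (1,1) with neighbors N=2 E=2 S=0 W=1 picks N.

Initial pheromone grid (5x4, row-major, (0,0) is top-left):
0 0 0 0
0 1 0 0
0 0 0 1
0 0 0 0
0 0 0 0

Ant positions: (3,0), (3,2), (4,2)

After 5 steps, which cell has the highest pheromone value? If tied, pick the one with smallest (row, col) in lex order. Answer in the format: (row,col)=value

Answer: (2,2)=5

Derivation:
Step 1: ant0:(3,0)->N->(2,0) | ant1:(3,2)->N->(2,2) | ant2:(4,2)->N->(3,2)
  grid max=1 at (2,0)
Step 2: ant0:(2,0)->N->(1,0) | ant1:(2,2)->S->(3,2) | ant2:(3,2)->N->(2,2)
  grid max=2 at (2,2)
Step 3: ant0:(1,0)->N->(0,0) | ant1:(3,2)->N->(2,2) | ant2:(2,2)->S->(3,2)
  grid max=3 at (2,2)
Step 4: ant0:(0,0)->E->(0,1) | ant1:(2,2)->S->(3,2) | ant2:(3,2)->N->(2,2)
  grid max=4 at (2,2)
Step 5: ant0:(0,1)->E->(0,2) | ant1:(3,2)->N->(2,2) | ant2:(2,2)->S->(3,2)
  grid max=5 at (2,2)
Final grid:
  0 0 1 0
  0 0 0 0
  0 0 5 0
  0 0 5 0
  0 0 0 0
Max pheromone 5 at (2,2)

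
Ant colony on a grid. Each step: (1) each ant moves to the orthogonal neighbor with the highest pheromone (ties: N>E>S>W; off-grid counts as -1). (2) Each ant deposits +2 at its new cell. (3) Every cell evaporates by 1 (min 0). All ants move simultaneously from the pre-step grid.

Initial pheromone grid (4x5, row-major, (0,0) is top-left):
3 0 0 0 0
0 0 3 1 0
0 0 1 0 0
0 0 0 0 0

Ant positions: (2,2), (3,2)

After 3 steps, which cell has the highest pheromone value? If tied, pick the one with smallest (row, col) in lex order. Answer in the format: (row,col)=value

Step 1: ant0:(2,2)->N->(1,2) | ant1:(3,2)->N->(2,2)
  grid max=4 at (1,2)
Step 2: ant0:(1,2)->S->(2,2) | ant1:(2,2)->N->(1,2)
  grid max=5 at (1,2)
Step 3: ant0:(2,2)->N->(1,2) | ant1:(1,2)->S->(2,2)
  grid max=6 at (1,2)
Final grid:
  0 0 0 0 0
  0 0 6 0 0
  0 0 4 0 0
  0 0 0 0 0
Max pheromone 6 at (1,2)

Answer: (1,2)=6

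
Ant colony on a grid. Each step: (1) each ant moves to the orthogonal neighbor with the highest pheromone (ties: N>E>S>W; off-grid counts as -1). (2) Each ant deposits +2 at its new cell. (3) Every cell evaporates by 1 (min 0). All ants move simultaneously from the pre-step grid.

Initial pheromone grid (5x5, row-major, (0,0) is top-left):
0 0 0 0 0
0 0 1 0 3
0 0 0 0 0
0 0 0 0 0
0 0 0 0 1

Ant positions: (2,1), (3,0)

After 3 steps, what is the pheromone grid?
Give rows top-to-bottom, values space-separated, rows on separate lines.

After step 1: ants at (1,1),(2,0)
  0 0 0 0 0
  0 1 0 0 2
  1 0 0 0 0
  0 0 0 0 0
  0 0 0 0 0
After step 2: ants at (0,1),(1,0)
  0 1 0 0 0
  1 0 0 0 1
  0 0 0 0 0
  0 0 0 0 0
  0 0 0 0 0
After step 3: ants at (0,2),(0,0)
  1 0 1 0 0
  0 0 0 0 0
  0 0 0 0 0
  0 0 0 0 0
  0 0 0 0 0

1 0 1 0 0
0 0 0 0 0
0 0 0 0 0
0 0 0 0 0
0 0 0 0 0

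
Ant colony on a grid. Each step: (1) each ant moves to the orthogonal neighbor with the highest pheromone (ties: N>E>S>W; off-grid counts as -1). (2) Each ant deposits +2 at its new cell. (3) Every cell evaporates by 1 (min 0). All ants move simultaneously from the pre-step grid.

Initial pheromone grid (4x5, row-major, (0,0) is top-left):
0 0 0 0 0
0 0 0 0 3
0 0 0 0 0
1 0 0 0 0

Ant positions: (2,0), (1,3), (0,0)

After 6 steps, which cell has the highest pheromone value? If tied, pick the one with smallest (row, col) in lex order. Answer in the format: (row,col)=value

Step 1: ant0:(2,0)->S->(3,0) | ant1:(1,3)->E->(1,4) | ant2:(0,0)->E->(0,1)
  grid max=4 at (1,4)
Step 2: ant0:(3,0)->N->(2,0) | ant1:(1,4)->N->(0,4) | ant2:(0,1)->E->(0,2)
  grid max=3 at (1,4)
Step 3: ant0:(2,0)->S->(3,0) | ant1:(0,4)->S->(1,4) | ant2:(0,2)->E->(0,3)
  grid max=4 at (1,4)
Step 4: ant0:(3,0)->N->(2,0) | ant1:(1,4)->N->(0,4) | ant2:(0,3)->E->(0,4)
  grid max=3 at (0,4)
Step 5: ant0:(2,0)->S->(3,0) | ant1:(0,4)->S->(1,4) | ant2:(0,4)->S->(1,4)
  grid max=6 at (1,4)
Step 6: ant0:(3,0)->N->(2,0) | ant1:(1,4)->N->(0,4) | ant2:(1,4)->N->(0,4)
  grid max=5 at (0,4)
Final grid:
  0 0 0 0 5
  0 0 0 0 5
  1 0 0 0 0
  1 0 0 0 0
Max pheromone 5 at (0,4)

Answer: (0,4)=5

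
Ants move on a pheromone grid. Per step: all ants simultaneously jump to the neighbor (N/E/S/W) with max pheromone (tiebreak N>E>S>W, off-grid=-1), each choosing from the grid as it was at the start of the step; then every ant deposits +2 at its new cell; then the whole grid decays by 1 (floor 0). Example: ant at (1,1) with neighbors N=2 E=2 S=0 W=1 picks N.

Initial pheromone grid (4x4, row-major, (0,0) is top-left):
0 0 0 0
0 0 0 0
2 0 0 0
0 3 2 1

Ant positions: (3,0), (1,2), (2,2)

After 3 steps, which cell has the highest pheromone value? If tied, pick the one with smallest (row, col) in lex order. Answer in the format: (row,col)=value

Answer: (3,1)=6

Derivation:
Step 1: ant0:(3,0)->E->(3,1) | ant1:(1,2)->N->(0,2) | ant2:(2,2)->S->(3,2)
  grid max=4 at (3,1)
Step 2: ant0:(3,1)->E->(3,2) | ant1:(0,2)->E->(0,3) | ant2:(3,2)->W->(3,1)
  grid max=5 at (3,1)
Step 3: ant0:(3,2)->W->(3,1) | ant1:(0,3)->S->(1,3) | ant2:(3,1)->E->(3,2)
  grid max=6 at (3,1)
Final grid:
  0 0 0 0
  0 0 0 1
  0 0 0 0
  0 6 5 0
Max pheromone 6 at (3,1)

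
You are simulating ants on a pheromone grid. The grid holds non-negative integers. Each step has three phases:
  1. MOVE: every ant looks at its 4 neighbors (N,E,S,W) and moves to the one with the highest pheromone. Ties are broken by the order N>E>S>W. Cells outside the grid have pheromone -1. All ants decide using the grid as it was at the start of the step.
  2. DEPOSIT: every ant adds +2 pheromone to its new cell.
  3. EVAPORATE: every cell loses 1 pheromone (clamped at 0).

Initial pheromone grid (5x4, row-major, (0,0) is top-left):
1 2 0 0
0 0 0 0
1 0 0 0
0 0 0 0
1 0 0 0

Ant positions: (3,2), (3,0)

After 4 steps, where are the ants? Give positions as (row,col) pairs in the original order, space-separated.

Step 1: ant0:(3,2)->N->(2,2) | ant1:(3,0)->N->(2,0)
  grid max=2 at (2,0)
Step 2: ant0:(2,2)->N->(1,2) | ant1:(2,0)->N->(1,0)
  grid max=1 at (1,0)
Step 3: ant0:(1,2)->N->(0,2) | ant1:(1,0)->S->(2,0)
  grid max=2 at (2,0)
Step 4: ant0:(0,2)->E->(0,3) | ant1:(2,0)->N->(1,0)
  grid max=1 at (0,3)

(0,3) (1,0)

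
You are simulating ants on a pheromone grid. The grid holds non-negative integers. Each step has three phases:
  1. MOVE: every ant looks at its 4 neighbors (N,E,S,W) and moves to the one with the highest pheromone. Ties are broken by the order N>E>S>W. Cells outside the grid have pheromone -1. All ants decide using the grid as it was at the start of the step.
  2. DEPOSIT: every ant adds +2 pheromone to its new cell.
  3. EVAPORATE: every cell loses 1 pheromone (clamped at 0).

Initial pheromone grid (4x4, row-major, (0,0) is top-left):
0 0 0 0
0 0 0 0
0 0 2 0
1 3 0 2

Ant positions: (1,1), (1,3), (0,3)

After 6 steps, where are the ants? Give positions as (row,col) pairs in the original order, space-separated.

Step 1: ant0:(1,1)->N->(0,1) | ant1:(1,3)->N->(0,3) | ant2:(0,3)->S->(1,3)
  grid max=2 at (3,1)
Step 2: ant0:(0,1)->E->(0,2) | ant1:(0,3)->S->(1,3) | ant2:(1,3)->N->(0,3)
  grid max=2 at (0,3)
Step 3: ant0:(0,2)->E->(0,3) | ant1:(1,3)->N->(0,3) | ant2:(0,3)->S->(1,3)
  grid max=5 at (0,3)
Step 4: ant0:(0,3)->S->(1,3) | ant1:(0,3)->S->(1,3) | ant2:(1,3)->N->(0,3)
  grid max=6 at (0,3)
Step 5: ant0:(1,3)->N->(0,3) | ant1:(1,3)->N->(0,3) | ant2:(0,3)->S->(1,3)
  grid max=9 at (0,3)
Step 6: ant0:(0,3)->S->(1,3) | ant1:(0,3)->S->(1,3) | ant2:(1,3)->N->(0,3)
  grid max=10 at (0,3)

(1,3) (1,3) (0,3)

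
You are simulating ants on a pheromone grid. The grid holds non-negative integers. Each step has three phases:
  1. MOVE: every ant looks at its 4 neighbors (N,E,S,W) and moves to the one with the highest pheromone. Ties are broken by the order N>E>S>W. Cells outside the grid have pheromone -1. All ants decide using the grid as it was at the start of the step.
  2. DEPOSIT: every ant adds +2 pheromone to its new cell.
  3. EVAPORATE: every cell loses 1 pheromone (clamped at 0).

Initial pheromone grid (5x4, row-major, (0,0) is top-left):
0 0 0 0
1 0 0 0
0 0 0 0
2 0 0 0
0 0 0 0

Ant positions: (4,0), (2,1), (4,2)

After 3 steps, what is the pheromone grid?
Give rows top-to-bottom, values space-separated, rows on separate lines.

After step 1: ants at (3,0),(1,1),(3,2)
  0 0 0 0
  0 1 0 0
  0 0 0 0
  3 0 1 0
  0 0 0 0
After step 2: ants at (2,0),(0,1),(2,2)
  0 1 0 0
  0 0 0 0
  1 0 1 0
  2 0 0 0
  0 0 0 0
After step 3: ants at (3,0),(0,2),(1,2)
  0 0 1 0
  0 0 1 0
  0 0 0 0
  3 0 0 0
  0 0 0 0

0 0 1 0
0 0 1 0
0 0 0 0
3 0 0 0
0 0 0 0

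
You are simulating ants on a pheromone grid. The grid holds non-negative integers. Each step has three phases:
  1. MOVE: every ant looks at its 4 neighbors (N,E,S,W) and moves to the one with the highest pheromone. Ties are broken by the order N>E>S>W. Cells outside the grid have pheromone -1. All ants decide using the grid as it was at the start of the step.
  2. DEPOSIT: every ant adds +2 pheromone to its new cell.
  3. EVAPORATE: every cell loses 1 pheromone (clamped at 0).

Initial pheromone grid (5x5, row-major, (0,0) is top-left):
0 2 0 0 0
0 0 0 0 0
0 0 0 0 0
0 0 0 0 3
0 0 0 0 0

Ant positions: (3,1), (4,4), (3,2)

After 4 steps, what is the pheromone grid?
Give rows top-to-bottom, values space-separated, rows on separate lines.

After step 1: ants at (2,1),(3,4),(2,2)
  0 1 0 0 0
  0 0 0 0 0
  0 1 1 0 0
  0 0 0 0 4
  0 0 0 0 0
After step 2: ants at (2,2),(2,4),(2,1)
  0 0 0 0 0
  0 0 0 0 0
  0 2 2 0 1
  0 0 0 0 3
  0 0 0 0 0
After step 3: ants at (2,1),(3,4),(2,2)
  0 0 0 0 0
  0 0 0 0 0
  0 3 3 0 0
  0 0 0 0 4
  0 0 0 0 0
After step 4: ants at (2,2),(2,4),(2,1)
  0 0 0 0 0
  0 0 0 0 0
  0 4 4 0 1
  0 0 0 0 3
  0 0 0 0 0

0 0 0 0 0
0 0 0 0 0
0 4 4 0 1
0 0 0 0 3
0 0 0 0 0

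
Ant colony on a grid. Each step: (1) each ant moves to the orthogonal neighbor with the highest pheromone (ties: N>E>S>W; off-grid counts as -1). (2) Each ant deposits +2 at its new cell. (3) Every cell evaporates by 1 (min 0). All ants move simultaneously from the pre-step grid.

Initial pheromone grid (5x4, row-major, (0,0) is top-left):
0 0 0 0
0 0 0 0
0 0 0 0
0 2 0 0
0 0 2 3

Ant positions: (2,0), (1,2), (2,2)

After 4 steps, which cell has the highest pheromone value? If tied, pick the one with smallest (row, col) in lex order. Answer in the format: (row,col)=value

Answer: (0,2)=6

Derivation:
Step 1: ant0:(2,0)->N->(1,0) | ant1:(1,2)->N->(0,2) | ant2:(2,2)->N->(1,2)
  grid max=2 at (4,3)
Step 2: ant0:(1,0)->N->(0,0) | ant1:(0,2)->S->(1,2) | ant2:(1,2)->N->(0,2)
  grid max=2 at (0,2)
Step 3: ant0:(0,0)->E->(0,1) | ant1:(1,2)->N->(0,2) | ant2:(0,2)->S->(1,2)
  grid max=3 at (0,2)
Step 4: ant0:(0,1)->E->(0,2) | ant1:(0,2)->S->(1,2) | ant2:(1,2)->N->(0,2)
  grid max=6 at (0,2)
Final grid:
  0 0 6 0
  0 0 4 0
  0 0 0 0
  0 0 0 0
  0 0 0 0
Max pheromone 6 at (0,2)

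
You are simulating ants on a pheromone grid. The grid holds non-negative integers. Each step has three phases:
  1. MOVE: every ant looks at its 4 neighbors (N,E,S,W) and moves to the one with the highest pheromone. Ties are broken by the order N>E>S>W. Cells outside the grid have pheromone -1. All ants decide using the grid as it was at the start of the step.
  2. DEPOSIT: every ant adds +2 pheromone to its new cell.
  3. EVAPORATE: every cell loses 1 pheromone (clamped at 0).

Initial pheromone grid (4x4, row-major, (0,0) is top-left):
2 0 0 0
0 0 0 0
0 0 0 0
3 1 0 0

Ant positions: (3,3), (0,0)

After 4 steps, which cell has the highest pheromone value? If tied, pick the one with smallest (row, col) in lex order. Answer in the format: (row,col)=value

Answer: (0,0)=2

Derivation:
Step 1: ant0:(3,3)->N->(2,3) | ant1:(0,0)->E->(0,1)
  grid max=2 at (3,0)
Step 2: ant0:(2,3)->N->(1,3) | ant1:(0,1)->W->(0,0)
  grid max=2 at (0,0)
Step 3: ant0:(1,3)->N->(0,3) | ant1:(0,0)->E->(0,1)
  grid max=1 at (0,0)
Step 4: ant0:(0,3)->S->(1,3) | ant1:(0,1)->W->(0,0)
  grid max=2 at (0,0)
Final grid:
  2 0 0 0
  0 0 0 1
  0 0 0 0
  0 0 0 0
Max pheromone 2 at (0,0)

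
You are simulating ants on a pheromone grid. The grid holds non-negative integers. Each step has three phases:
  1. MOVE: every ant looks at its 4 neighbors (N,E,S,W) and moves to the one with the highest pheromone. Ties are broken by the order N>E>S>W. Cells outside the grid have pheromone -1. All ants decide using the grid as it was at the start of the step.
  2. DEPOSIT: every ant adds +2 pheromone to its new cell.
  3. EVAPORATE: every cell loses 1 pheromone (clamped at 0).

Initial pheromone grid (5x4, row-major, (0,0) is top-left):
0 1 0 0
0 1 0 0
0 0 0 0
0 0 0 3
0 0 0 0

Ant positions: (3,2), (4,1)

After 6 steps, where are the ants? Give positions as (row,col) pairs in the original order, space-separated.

Step 1: ant0:(3,2)->E->(3,3) | ant1:(4,1)->N->(3,1)
  grid max=4 at (3,3)
Step 2: ant0:(3,3)->N->(2,3) | ant1:(3,1)->N->(2,1)
  grid max=3 at (3,3)
Step 3: ant0:(2,3)->S->(3,3) | ant1:(2,1)->N->(1,1)
  grid max=4 at (3,3)
Step 4: ant0:(3,3)->N->(2,3) | ant1:(1,1)->N->(0,1)
  grid max=3 at (3,3)
Step 5: ant0:(2,3)->S->(3,3) | ant1:(0,1)->E->(0,2)
  grid max=4 at (3,3)
Step 6: ant0:(3,3)->N->(2,3) | ant1:(0,2)->E->(0,3)
  grid max=3 at (3,3)

(2,3) (0,3)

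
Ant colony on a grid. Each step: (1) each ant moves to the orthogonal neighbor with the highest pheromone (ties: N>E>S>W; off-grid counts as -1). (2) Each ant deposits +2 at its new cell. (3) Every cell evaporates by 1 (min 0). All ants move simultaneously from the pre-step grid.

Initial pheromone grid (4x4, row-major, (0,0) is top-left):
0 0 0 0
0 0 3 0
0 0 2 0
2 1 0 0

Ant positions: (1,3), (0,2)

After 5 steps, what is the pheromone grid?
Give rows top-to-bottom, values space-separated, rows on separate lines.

After step 1: ants at (1,2),(1,2)
  0 0 0 0
  0 0 6 0
  0 0 1 0
  1 0 0 0
After step 2: ants at (2,2),(2,2)
  0 0 0 0
  0 0 5 0
  0 0 4 0
  0 0 0 0
After step 3: ants at (1,2),(1,2)
  0 0 0 0
  0 0 8 0
  0 0 3 0
  0 0 0 0
After step 4: ants at (2,2),(2,2)
  0 0 0 0
  0 0 7 0
  0 0 6 0
  0 0 0 0
After step 5: ants at (1,2),(1,2)
  0 0 0 0
  0 0 10 0
  0 0 5 0
  0 0 0 0

0 0 0 0
0 0 10 0
0 0 5 0
0 0 0 0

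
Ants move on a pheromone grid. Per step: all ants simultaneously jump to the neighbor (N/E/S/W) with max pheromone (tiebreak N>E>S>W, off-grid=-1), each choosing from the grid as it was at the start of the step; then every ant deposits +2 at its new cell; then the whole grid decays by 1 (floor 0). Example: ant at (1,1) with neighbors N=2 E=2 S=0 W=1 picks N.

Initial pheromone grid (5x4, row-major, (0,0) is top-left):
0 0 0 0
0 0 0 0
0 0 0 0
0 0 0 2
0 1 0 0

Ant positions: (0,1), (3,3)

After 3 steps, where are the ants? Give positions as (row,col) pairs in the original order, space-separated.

Step 1: ant0:(0,1)->E->(0,2) | ant1:(3,3)->N->(2,3)
  grid max=1 at (0,2)
Step 2: ant0:(0,2)->E->(0,3) | ant1:(2,3)->S->(3,3)
  grid max=2 at (3,3)
Step 3: ant0:(0,3)->S->(1,3) | ant1:(3,3)->N->(2,3)
  grid max=1 at (1,3)

(1,3) (2,3)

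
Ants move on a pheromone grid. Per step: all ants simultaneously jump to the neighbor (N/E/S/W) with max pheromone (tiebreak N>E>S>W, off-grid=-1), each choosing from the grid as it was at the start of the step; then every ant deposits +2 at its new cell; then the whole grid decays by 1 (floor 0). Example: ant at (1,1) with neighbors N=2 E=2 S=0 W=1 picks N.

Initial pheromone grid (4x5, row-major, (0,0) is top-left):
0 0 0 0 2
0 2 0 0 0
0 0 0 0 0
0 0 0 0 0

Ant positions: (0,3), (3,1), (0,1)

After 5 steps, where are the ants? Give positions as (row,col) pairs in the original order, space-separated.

Step 1: ant0:(0,3)->E->(0,4) | ant1:(3,1)->N->(2,1) | ant2:(0,1)->S->(1,1)
  grid max=3 at (0,4)
Step 2: ant0:(0,4)->S->(1,4) | ant1:(2,1)->N->(1,1) | ant2:(1,1)->S->(2,1)
  grid max=4 at (1,1)
Step 3: ant0:(1,4)->N->(0,4) | ant1:(1,1)->S->(2,1) | ant2:(2,1)->N->(1,1)
  grid max=5 at (1,1)
Step 4: ant0:(0,4)->S->(1,4) | ant1:(2,1)->N->(1,1) | ant2:(1,1)->S->(2,1)
  grid max=6 at (1,1)
Step 5: ant0:(1,4)->N->(0,4) | ant1:(1,1)->S->(2,1) | ant2:(2,1)->N->(1,1)
  grid max=7 at (1,1)

(0,4) (2,1) (1,1)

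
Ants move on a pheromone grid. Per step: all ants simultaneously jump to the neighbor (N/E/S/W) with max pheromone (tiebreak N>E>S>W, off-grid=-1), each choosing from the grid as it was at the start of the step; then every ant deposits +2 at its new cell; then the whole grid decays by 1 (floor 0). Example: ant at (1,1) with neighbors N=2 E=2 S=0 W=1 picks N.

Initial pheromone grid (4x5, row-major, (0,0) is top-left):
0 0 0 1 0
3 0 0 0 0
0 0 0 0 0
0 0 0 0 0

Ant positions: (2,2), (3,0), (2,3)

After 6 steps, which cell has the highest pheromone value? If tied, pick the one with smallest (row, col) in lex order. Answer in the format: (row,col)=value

Answer: (1,2)=6

Derivation:
Step 1: ant0:(2,2)->N->(1,2) | ant1:(3,0)->N->(2,0) | ant2:(2,3)->N->(1,3)
  grid max=2 at (1,0)
Step 2: ant0:(1,2)->E->(1,3) | ant1:(2,0)->N->(1,0) | ant2:(1,3)->W->(1,2)
  grid max=3 at (1,0)
Step 3: ant0:(1,3)->W->(1,2) | ant1:(1,0)->N->(0,0) | ant2:(1,2)->E->(1,3)
  grid max=3 at (1,2)
Step 4: ant0:(1,2)->E->(1,3) | ant1:(0,0)->S->(1,0) | ant2:(1,3)->W->(1,2)
  grid max=4 at (1,2)
Step 5: ant0:(1,3)->W->(1,2) | ant1:(1,0)->N->(0,0) | ant2:(1,2)->E->(1,3)
  grid max=5 at (1,2)
Step 6: ant0:(1,2)->E->(1,3) | ant1:(0,0)->S->(1,0) | ant2:(1,3)->W->(1,2)
  grid max=6 at (1,2)
Final grid:
  0 0 0 0 0
  3 0 6 6 0
  0 0 0 0 0
  0 0 0 0 0
Max pheromone 6 at (1,2)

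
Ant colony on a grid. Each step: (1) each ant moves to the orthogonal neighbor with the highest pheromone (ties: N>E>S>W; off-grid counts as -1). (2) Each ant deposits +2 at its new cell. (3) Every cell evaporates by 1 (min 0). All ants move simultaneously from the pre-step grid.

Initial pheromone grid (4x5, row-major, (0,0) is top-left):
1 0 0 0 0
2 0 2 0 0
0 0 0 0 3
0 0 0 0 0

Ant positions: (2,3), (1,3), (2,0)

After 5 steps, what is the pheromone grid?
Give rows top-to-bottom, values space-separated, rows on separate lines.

After step 1: ants at (2,4),(1,2),(1,0)
  0 0 0 0 0
  3 0 3 0 0
  0 0 0 0 4
  0 0 0 0 0
After step 2: ants at (1,4),(0,2),(0,0)
  1 0 1 0 0
  2 0 2 0 1
  0 0 0 0 3
  0 0 0 0 0
After step 3: ants at (2,4),(1,2),(1,0)
  0 0 0 0 0
  3 0 3 0 0
  0 0 0 0 4
  0 0 0 0 0
After step 4: ants at (1,4),(0,2),(0,0)
  1 0 1 0 0
  2 0 2 0 1
  0 0 0 0 3
  0 0 0 0 0
After step 5: ants at (2,4),(1,2),(1,0)
  0 0 0 0 0
  3 0 3 0 0
  0 0 0 0 4
  0 0 0 0 0

0 0 0 0 0
3 0 3 0 0
0 0 0 0 4
0 0 0 0 0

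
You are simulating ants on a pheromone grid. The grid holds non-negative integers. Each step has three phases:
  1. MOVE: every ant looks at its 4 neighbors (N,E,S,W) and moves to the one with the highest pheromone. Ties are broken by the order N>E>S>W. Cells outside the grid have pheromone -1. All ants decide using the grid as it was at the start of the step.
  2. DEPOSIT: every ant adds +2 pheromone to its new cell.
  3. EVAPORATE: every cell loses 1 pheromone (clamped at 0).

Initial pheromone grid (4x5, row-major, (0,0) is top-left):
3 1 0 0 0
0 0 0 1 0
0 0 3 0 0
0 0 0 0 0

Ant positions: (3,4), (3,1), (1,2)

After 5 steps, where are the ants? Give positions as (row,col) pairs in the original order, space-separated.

Step 1: ant0:(3,4)->N->(2,4) | ant1:(3,1)->N->(2,1) | ant2:(1,2)->S->(2,2)
  grid max=4 at (2,2)
Step 2: ant0:(2,4)->N->(1,4) | ant1:(2,1)->E->(2,2) | ant2:(2,2)->W->(2,1)
  grid max=5 at (2,2)
Step 3: ant0:(1,4)->N->(0,4) | ant1:(2,2)->W->(2,1) | ant2:(2,1)->E->(2,2)
  grid max=6 at (2,2)
Step 4: ant0:(0,4)->S->(1,4) | ant1:(2,1)->E->(2,2) | ant2:(2,2)->W->(2,1)
  grid max=7 at (2,2)
Step 5: ant0:(1,4)->N->(0,4) | ant1:(2,2)->W->(2,1) | ant2:(2,1)->E->(2,2)
  grid max=8 at (2,2)

(0,4) (2,1) (2,2)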